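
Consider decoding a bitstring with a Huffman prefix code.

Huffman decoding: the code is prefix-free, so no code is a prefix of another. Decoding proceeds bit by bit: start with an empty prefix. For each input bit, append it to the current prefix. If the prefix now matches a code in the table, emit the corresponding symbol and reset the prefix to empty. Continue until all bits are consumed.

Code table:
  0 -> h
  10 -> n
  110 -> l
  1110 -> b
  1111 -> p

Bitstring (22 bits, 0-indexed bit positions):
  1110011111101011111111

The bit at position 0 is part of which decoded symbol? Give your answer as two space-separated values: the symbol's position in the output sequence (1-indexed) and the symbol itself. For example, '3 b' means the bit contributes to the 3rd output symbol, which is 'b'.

Bit 0: prefix='1' (no match yet)
Bit 1: prefix='11' (no match yet)
Bit 2: prefix='111' (no match yet)
Bit 3: prefix='1110' -> emit 'b', reset
Bit 4: prefix='0' -> emit 'h', reset

Answer: 1 b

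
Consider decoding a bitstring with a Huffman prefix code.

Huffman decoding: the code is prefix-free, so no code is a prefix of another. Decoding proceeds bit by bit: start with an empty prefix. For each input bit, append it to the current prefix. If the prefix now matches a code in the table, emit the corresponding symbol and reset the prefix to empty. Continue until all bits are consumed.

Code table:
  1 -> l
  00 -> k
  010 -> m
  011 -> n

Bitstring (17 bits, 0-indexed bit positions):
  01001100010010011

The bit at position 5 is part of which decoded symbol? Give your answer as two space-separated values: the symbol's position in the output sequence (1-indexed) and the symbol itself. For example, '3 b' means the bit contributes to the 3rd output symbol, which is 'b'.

Bit 0: prefix='0' (no match yet)
Bit 1: prefix='01' (no match yet)
Bit 2: prefix='010' -> emit 'm', reset
Bit 3: prefix='0' (no match yet)
Bit 4: prefix='01' (no match yet)
Bit 5: prefix='011' -> emit 'n', reset
Bit 6: prefix='0' (no match yet)
Bit 7: prefix='00' -> emit 'k', reset
Bit 8: prefix='0' (no match yet)
Bit 9: prefix='01' (no match yet)

Answer: 2 n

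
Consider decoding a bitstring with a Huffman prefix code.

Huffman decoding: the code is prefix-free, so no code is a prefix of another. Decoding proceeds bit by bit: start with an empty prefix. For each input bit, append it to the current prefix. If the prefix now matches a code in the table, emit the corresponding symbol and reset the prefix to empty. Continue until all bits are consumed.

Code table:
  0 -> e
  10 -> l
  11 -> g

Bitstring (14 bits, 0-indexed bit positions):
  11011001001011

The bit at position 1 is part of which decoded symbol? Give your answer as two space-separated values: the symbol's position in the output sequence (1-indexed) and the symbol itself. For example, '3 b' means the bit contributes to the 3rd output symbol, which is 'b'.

Bit 0: prefix='1' (no match yet)
Bit 1: prefix='11' -> emit 'g', reset
Bit 2: prefix='0' -> emit 'e', reset
Bit 3: prefix='1' (no match yet)
Bit 4: prefix='11' -> emit 'g', reset
Bit 5: prefix='0' -> emit 'e', reset

Answer: 1 g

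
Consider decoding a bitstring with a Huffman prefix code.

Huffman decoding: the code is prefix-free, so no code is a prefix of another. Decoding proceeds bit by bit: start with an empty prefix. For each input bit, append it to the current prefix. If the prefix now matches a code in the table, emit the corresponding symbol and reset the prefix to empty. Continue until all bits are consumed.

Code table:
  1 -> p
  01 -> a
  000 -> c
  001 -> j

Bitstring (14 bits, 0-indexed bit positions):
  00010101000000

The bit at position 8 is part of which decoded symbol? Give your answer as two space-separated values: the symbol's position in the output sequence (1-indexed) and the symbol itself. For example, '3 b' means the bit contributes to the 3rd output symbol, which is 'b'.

Answer: 5 c

Derivation:
Bit 0: prefix='0' (no match yet)
Bit 1: prefix='00' (no match yet)
Bit 2: prefix='000' -> emit 'c', reset
Bit 3: prefix='1' -> emit 'p', reset
Bit 4: prefix='0' (no match yet)
Bit 5: prefix='01' -> emit 'a', reset
Bit 6: prefix='0' (no match yet)
Bit 7: prefix='01' -> emit 'a', reset
Bit 8: prefix='0' (no match yet)
Bit 9: prefix='00' (no match yet)
Bit 10: prefix='000' -> emit 'c', reset
Bit 11: prefix='0' (no match yet)
Bit 12: prefix='00' (no match yet)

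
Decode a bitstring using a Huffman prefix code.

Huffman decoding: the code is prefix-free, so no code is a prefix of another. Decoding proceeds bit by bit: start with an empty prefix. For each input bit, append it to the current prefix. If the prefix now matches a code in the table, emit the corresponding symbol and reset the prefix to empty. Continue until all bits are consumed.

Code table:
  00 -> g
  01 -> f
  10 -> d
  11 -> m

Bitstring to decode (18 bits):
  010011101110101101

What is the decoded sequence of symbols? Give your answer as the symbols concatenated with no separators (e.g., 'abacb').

Bit 0: prefix='0' (no match yet)
Bit 1: prefix='01' -> emit 'f', reset
Bit 2: prefix='0' (no match yet)
Bit 3: prefix='00' -> emit 'g', reset
Bit 4: prefix='1' (no match yet)
Bit 5: prefix='11' -> emit 'm', reset
Bit 6: prefix='1' (no match yet)
Bit 7: prefix='10' -> emit 'd', reset
Bit 8: prefix='1' (no match yet)
Bit 9: prefix='11' -> emit 'm', reset
Bit 10: prefix='1' (no match yet)
Bit 11: prefix='10' -> emit 'd', reset
Bit 12: prefix='1' (no match yet)
Bit 13: prefix='10' -> emit 'd', reset
Bit 14: prefix='1' (no match yet)
Bit 15: prefix='11' -> emit 'm', reset
Bit 16: prefix='0' (no match yet)
Bit 17: prefix='01' -> emit 'f', reset

Answer: fgmdmddmf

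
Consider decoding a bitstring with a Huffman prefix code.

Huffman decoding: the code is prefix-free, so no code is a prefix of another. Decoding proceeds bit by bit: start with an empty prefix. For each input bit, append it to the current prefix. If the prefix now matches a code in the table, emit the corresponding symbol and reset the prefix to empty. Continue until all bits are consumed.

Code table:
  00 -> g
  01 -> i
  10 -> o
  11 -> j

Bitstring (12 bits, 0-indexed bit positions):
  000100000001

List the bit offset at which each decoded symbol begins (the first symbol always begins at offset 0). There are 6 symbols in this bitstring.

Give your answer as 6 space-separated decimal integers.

Bit 0: prefix='0' (no match yet)
Bit 1: prefix='00' -> emit 'g', reset
Bit 2: prefix='0' (no match yet)
Bit 3: prefix='01' -> emit 'i', reset
Bit 4: prefix='0' (no match yet)
Bit 5: prefix='00' -> emit 'g', reset
Bit 6: prefix='0' (no match yet)
Bit 7: prefix='00' -> emit 'g', reset
Bit 8: prefix='0' (no match yet)
Bit 9: prefix='00' -> emit 'g', reset
Bit 10: prefix='0' (no match yet)
Bit 11: prefix='01' -> emit 'i', reset

Answer: 0 2 4 6 8 10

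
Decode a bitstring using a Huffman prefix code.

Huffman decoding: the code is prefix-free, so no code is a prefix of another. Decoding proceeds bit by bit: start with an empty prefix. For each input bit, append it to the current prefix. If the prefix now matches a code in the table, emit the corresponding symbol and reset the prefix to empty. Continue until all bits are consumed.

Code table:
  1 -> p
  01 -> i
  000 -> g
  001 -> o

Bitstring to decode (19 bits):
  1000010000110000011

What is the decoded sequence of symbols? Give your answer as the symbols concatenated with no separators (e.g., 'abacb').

Bit 0: prefix='1' -> emit 'p', reset
Bit 1: prefix='0' (no match yet)
Bit 2: prefix='00' (no match yet)
Bit 3: prefix='000' -> emit 'g', reset
Bit 4: prefix='0' (no match yet)
Bit 5: prefix='01' -> emit 'i', reset
Bit 6: prefix='0' (no match yet)
Bit 7: prefix='00' (no match yet)
Bit 8: prefix='000' -> emit 'g', reset
Bit 9: prefix='0' (no match yet)
Bit 10: prefix='01' -> emit 'i', reset
Bit 11: prefix='1' -> emit 'p', reset
Bit 12: prefix='0' (no match yet)
Bit 13: prefix='00' (no match yet)
Bit 14: prefix='000' -> emit 'g', reset
Bit 15: prefix='0' (no match yet)
Bit 16: prefix='00' (no match yet)
Bit 17: prefix='001' -> emit 'o', reset
Bit 18: prefix='1' -> emit 'p', reset

Answer: pgigipgop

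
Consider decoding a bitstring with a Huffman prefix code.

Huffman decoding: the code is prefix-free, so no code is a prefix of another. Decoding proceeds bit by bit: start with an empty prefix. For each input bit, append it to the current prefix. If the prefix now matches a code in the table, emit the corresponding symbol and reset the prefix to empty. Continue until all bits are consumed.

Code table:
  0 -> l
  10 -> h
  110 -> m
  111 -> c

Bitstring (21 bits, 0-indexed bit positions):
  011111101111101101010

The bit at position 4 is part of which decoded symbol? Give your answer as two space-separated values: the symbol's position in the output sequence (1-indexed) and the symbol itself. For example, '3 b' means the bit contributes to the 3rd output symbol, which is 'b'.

Bit 0: prefix='0' -> emit 'l', reset
Bit 1: prefix='1' (no match yet)
Bit 2: prefix='11' (no match yet)
Bit 3: prefix='111' -> emit 'c', reset
Bit 4: prefix='1' (no match yet)
Bit 5: prefix='11' (no match yet)
Bit 6: prefix='111' -> emit 'c', reset
Bit 7: prefix='0' -> emit 'l', reset
Bit 8: prefix='1' (no match yet)

Answer: 3 c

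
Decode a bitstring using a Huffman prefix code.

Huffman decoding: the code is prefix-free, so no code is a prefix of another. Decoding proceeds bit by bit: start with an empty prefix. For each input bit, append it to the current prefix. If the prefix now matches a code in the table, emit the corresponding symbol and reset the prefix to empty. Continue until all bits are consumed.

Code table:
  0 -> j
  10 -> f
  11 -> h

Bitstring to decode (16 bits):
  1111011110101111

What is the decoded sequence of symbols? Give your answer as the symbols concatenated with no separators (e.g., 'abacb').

Answer: hhjhhjfhh

Derivation:
Bit 0: prefix='1' (no match yet)
Bit 1: prefix='11' -> emit 'h', reset
Bit 2: prefix='1' (no match yet)
Bit 3: prefix='11' -> emit 'h', reset
Bit 4: prefix='0' -> emit 'j', reset
Bit 5: prefix='1' (no match yet)
Bit 6: prefix='11' -> emit 'h', reset
Bit 7: prefix='1' (no match yet)
Bit 8: prefix='11' -> emit 'h', reset
Bit 9: prefix='0' -> emit 'j', reset
Bit 10: prefix='1' (no match yet)
Bit 11: prefix='10' -> emit 'f', reset
Bit 12: prefix='1' (no match yet)
Bit 13: prefix='11' -> emit 'h', reset
Bit 14: prefix='1' (no match yet)
Bit 15: prefix='11' -> emit 'h', reset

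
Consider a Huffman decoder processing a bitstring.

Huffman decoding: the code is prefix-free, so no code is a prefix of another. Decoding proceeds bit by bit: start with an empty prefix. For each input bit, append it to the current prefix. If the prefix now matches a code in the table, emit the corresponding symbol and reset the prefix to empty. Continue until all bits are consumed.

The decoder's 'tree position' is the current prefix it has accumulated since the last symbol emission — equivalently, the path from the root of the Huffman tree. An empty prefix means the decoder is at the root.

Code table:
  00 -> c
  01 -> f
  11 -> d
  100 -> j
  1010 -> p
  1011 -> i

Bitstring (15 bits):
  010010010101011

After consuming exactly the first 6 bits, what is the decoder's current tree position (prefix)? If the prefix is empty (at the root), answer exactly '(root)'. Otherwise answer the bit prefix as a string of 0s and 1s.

Bit 0: prefix='0' (no match yet)
Bit 1: prefix='01' -> emit 'f', reset
Bit 2: prefix='0' (no match yet)
Bit 3: prefix='00' -> emit 'c', reset
Bit 4: prefix='1' (no match yet)
Bit 5: prefix='10' (no match yet)

Answer: 10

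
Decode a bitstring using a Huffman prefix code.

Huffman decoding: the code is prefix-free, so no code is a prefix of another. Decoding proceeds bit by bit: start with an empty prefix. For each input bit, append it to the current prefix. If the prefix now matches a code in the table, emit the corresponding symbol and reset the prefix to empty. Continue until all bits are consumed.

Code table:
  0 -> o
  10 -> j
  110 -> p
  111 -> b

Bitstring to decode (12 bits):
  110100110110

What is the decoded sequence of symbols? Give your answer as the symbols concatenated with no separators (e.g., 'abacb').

Bit 0: prefix='1' (no match yet)
Bit 1: prefix='11' (no match yet)
Bit 2: prefix='110' -> emit 'p', reset
Bit 3: prefix='1' (no match yet)
Bit 4: prefix='10' -> emit 'j', reset
Bit 5: prefix='0' -> emit 'o', reset
Bit 6: prefix='1' (no match yet)
Bit 7: prefix='11' (no match yet)
Bit 8: prefix='110' -> emit 'p', reset
Bit 9: prefix='1' (no match yet)
Bit 10: prefix='11' (no match yet)
Bit 11: prefix='110' -> emit 'p', reset

Answer: pjopp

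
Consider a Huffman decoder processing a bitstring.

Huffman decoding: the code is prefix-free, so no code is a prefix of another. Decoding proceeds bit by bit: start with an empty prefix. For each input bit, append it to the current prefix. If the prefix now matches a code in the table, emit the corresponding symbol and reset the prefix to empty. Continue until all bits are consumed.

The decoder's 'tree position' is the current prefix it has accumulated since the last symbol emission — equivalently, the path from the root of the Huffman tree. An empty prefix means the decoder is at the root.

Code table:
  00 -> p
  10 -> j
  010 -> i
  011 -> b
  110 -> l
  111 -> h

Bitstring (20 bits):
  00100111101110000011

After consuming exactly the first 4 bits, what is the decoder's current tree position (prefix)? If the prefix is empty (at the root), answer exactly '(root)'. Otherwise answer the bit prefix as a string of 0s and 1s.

Bit 0: prefix='0' (no match yet)
Bit 1: prefix='00' -> emit 'p', reset
Bit 2: prefix='1' (no match yet)
Bit 3: prefix='10' -> emit 'j', reset

Answer: (root)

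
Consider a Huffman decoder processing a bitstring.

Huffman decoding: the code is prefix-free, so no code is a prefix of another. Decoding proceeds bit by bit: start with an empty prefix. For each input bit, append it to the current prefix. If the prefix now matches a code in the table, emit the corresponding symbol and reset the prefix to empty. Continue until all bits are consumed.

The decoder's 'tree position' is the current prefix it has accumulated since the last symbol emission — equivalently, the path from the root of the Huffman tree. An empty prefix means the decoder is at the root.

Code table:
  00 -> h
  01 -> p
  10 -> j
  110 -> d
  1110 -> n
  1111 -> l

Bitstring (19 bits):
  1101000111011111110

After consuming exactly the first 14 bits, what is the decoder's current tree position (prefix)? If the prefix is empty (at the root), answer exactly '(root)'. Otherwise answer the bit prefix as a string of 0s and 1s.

Bit 0: prefix='1' (no match yet)
Bit 1: prefix='11' (no match yet)
Bit 2: prefix='110' -> emit 'd', reset
Bit 3: prefix='1' (no match yet)
Bit 4: prefix='10' -> emit 'j', reset
Bit 5: prefix='0' (no match yet)
Bit 6: prefix='00' -> emit 'h', reset
Bit 7: prefix='1' (no match yet)
Bit 8: prefix='11' (no match yet)
Bit 9: prefix='111' (no match yet)
Bit 10: prefix='1110' -> emit 'n', reset
Bit 11: prefix='1' (no match yet)
Bit 12: prefix='11' (no match yet)
Bit 13: prefix='111' (no match yet)

Answer: 111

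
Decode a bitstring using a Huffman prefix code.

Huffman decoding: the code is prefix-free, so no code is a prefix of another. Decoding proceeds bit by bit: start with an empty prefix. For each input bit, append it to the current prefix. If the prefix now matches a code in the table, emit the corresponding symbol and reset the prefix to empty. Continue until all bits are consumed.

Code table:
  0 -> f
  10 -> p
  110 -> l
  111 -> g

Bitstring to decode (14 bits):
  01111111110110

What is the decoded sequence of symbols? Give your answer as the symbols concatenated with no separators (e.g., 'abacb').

Answer: fgggfl

Derivation:
Bit 0: prefix='0' -> emit 'f', reset
Bit 1: prefix='1' (no match yet)
Bit 2: prefix='11' (no match yet)
Bit 3: prefix='111' -> emit 'g', reset
Bit 4: prefix='1' (no match yet)
Bit 5: prefix='11' (no match yet)
Bit 6: prefix='111' -> emit 'g', reset
Bit 7: prefix='1' (no match yet)
Bit 8: prefix='11' (no match yet)
Bit 9: prefix='111' -> emit 'g', reset
Bit 10: prefix='0' -> emit 'f', reset
Bit 11: prefix='1' (no match yet)
Bit 12: prefix='11' (no match yet)
Bit 13: prefix='110' -> emit 'l', reset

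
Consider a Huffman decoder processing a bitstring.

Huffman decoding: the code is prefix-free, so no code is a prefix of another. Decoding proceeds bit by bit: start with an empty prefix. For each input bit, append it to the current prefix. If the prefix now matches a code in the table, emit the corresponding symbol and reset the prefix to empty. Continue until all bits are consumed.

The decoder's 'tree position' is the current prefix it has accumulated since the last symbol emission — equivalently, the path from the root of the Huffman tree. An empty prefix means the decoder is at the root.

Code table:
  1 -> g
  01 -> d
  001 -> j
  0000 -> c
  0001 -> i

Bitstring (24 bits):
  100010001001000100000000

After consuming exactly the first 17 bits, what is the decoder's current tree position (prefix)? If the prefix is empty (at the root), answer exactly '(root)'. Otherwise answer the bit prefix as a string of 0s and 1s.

Answer: 0

Derivation:
Bit 0: prefix='1' -> emit 'g', reset
Bit 1: prefix='0' (no match yet)
Bit 2: prefix='00' (no match yet)
Bit 3: prefix='000' (no match yet)
Bit 4: prefix='0001' -> emit 'i', reset
Bit 5: prefix='0' (no match yet)
Bit 6: prefix='00' (no match yet)
Bit 7: prefix='000' (no match yet)
Bit 8: prefix='0001' -> emit 'i', reset
Bit 9: prefix='0' (no match yet)
Bit 10: prefix='00' (no match yet)
Bit 11: prefix='001' -> emit 'j', reset
Bit 12: prefix='0' (no match yet)
Bit 13: prefix='00' (no match yet)
Bit 14: prefix='000' (no match yet)
Bit 15: prefix='0001' -> emit 'i', reset
Bit 16: prefix='0' (no match yet)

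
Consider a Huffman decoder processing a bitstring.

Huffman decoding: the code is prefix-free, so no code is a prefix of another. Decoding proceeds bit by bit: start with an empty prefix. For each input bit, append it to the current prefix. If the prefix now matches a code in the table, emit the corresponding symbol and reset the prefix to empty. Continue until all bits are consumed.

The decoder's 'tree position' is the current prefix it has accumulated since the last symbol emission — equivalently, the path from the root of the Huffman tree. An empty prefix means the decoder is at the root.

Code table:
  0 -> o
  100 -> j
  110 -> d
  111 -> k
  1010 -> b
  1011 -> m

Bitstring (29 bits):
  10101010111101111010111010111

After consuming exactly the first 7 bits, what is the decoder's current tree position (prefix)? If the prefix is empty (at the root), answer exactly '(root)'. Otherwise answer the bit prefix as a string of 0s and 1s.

Bit 0: prefix='1' (no match yet)
Bit 1: prefix='10' (no match yet)
Bit 2: prefix='101' (no match yet)
Bit 3: prefix='1010' -> emit 'b', reset
Bit 4: prefix='1' (no match yet)
Bit 5: prefix='10' (no match yet)
Bit 6: prefix='101' (no match yet)

Answer: 101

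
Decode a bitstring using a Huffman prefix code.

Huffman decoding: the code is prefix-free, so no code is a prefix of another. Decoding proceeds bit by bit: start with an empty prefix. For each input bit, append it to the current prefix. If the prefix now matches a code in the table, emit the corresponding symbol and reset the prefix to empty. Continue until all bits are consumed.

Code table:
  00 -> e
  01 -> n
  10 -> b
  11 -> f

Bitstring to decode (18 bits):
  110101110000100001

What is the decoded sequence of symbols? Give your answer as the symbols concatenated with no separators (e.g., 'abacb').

Bit 0: prefix='1' (no match yet)
Bit 1: prefix='11' -> emit 'f', reset
Bit 2: prefix='0' (no match yet)
Bit 3: prefix='01' -> emit 'n', reset
Bit 4: prefix='0' (no match yet)
Bit 5: prefix='01' -> emit 'n', reset
Bit 6: prefix='1' (no match yet)
Bit 7: prefix='11' -> emit 'f', reset
Bit 8: prefix='0' (no match yet)
Bit 9: prefix='00' -> emit 'e', reset
Bit 10: prefix='0' (no match yet)
Bit 11: prefix='00' -> emit 'e', reset
Bit 12: prefix='1' (no match yet)
Bit 13: prefix='10' -> emit 'b', reset
Bit 14: prefix='0' (no match yet)
Bit 15: prefix='00' -> emit 'e', reset
Bit 16: prefix='0' (no match yet)
Bit 17: prefix='01' -> emit 'n', reset

Answer: fnnfeeben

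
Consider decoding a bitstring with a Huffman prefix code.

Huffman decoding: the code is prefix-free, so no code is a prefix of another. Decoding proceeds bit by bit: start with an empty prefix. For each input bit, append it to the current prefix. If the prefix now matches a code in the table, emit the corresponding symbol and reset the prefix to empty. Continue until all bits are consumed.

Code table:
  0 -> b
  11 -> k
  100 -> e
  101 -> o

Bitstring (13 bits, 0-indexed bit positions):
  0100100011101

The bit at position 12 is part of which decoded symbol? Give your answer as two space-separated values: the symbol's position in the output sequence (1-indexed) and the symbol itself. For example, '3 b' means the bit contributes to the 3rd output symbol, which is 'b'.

Bit 0: prefix='0' -> emit 'b', reset
Bit 1: prefix='1' (no match yet)
Bit 2: prefix='10' (no match yet)
Bit 3: prefix='100' -> emit 'e', reset
Bit 4: prefix='1' (no match yet)
Bit 5: prefix='10' (no match yet)
Bit 6: prefix='100' -> emit 'e', reset
Bit 7: prefix='0' -> emit 'b', reset
Bit 8: prefix='1' (no match yet)
Bit 9: prefix='11' -> emit 'k', reset
Bit 10: prefix='1' (no match yet)
Bit 11: prefix='10' (no match yet)
Bit 12: prefix='101' -> emit 'o', reset

Answer: 6 o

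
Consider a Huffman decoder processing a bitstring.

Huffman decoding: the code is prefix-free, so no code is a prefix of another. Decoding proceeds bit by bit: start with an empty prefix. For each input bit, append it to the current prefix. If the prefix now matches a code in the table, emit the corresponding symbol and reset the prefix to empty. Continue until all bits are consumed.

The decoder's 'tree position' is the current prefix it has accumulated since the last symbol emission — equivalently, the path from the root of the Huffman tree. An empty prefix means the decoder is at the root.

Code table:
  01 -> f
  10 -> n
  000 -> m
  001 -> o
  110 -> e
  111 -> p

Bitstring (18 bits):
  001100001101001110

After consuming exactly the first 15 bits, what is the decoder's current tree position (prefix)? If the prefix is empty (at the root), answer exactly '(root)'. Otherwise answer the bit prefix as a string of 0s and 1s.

Answer: (root)

Derivation:
Bit 0: prefix='0' (no match yet)
Bit 1: prefix='00' (no match yet)
Bit 2: prefix='001' -> emit 'o', reset
Bit 3: prefix='1' (no match yet)
Bit 4: prefix='10' -> emit 'n', reset
Bit 5: prefix='0' (no match yet)
Bit 6: prefix='00' (no match yet)
Bit 7: prefix='000' -> emit 'm', reset
Bit 8: prefix='1' (no match yet)
Bit 9: prefix='11' (no match yet)
Bit 10: prefix='110' -> emit 'e', reset
Bit 11: prefix='1' (no match yet)
Bit 12: prefix='10' -> emit 'n', reset
Bit 13: prefix='0' (no match yet)
Bit 14: prefix='01' -> emit 'f', reset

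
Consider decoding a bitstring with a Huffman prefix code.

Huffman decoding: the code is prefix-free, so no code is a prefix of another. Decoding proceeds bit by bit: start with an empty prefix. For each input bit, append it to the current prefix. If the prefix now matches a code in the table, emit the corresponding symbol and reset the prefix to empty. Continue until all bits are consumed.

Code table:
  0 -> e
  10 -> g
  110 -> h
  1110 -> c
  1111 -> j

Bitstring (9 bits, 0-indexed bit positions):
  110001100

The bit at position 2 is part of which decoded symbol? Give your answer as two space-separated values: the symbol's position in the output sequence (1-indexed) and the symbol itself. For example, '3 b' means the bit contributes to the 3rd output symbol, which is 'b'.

Answer: 1 h

Derivation:
Bit 0: prefix='1' (no match yet)
Bit 1: prefix='11' (no match yet)
Bit 2: prefix='110' -> emit 'h', reset
Bit 3: prefix='0' -> emit 'e', reset
Bit 4: prefix='0' -> emit 'e', reset
Bit 5: prefix='1' (no match yet)
Bit 6: prefix='11' (no match yet)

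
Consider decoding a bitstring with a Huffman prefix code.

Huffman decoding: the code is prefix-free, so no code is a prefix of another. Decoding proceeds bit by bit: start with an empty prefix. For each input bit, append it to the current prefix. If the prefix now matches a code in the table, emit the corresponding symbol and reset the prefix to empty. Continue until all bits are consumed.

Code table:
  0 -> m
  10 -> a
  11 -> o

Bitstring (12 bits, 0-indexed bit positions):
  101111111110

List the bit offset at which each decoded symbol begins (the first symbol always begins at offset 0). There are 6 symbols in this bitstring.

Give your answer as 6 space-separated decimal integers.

Bit 0: prefix='1' (no match yet)
Bit 1: prefix='10' -> emit 'a', reset
Bit 2: prefix='1' (no match yet)
Bit 3: prefix='11' -> emit 'o', reset
Bit 4: prefix='1' (no match yet)
Bit 5: prefix='11' -> emit 'o', reset
Bit 6: prefix='1' (no match yet)
Bit 7: prefix='11' -> emit 'o', reset
Bit 8: prefix='1' (no match yet)
Bit 9: prefix='11' -> emit 'o', reset
Bit 10: prefix='1' (no match yet)
Bit 11: prefix='10' -> emit 'a', reset

Answer: 0 2 4 6 8 10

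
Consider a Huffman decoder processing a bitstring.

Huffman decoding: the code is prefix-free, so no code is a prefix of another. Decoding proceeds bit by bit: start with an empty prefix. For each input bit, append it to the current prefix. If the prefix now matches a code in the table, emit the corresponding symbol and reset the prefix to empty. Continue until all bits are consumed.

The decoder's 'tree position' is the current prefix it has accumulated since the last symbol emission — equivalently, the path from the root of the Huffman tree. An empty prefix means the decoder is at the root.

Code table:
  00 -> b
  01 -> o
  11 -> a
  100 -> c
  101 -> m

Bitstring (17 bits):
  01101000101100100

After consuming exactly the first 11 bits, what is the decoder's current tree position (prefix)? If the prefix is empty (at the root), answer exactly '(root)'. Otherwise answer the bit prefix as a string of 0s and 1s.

Answer: (root)

Derivation:
Bit 0: prefix='0' (no match yet)
Bit 1: prefix='01' -> emit 'o', reset
Bit 2: prefix='1' (no match yet)
Bit 3: prefix='10' (no match yet)
Bit 4: prefix='101' -> emit 'm', reset
Bit 5: prefix='0' (no match yet)
Bit 6: prefix='00' -> emit 'b', reset
Bit 7: prefix='0' (no match yet)
Bit 8: prefix='01' -> emit 'o', reset
Bit 9: prefix='0' (no match yet)
Bit 10: prefix='01' -> emit 'o', reset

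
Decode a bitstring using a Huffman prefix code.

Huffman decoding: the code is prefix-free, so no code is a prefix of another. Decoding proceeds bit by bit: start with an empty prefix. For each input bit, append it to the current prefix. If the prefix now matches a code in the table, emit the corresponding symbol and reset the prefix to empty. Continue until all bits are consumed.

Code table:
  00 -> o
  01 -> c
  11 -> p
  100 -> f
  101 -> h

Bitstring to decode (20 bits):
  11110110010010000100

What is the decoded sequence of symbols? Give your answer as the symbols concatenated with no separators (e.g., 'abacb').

Bit 0: prefix='1' (no match yet)
Bit 1: prefix='11' -> emit 'p', reset
Bit 2: prefix='1' (no match yet)
Bit 3: prefix='11' -> emit 'p', reset
Bit 4: prefix='0' (no match yet)
Bit 5: prefix='01' -> emit 'c', reset
Bit 6: prefix='1' (no match yet)
Bit 7: prefix='10' (no match yet)
Bit 8: prefix='100' -> emit 'f', reset
Bit 9: prefix='1' (no match yet)
Bit 10: prefix='10' (no match yet)
Bit 11: prefix='100' -> emit 'f', reset
Bit 12: prefix='1' (no match yet)
Bit 13: prefix='10' (no match yet)
Bit 14: prefix='100' -> emit 'f', reset
Bit 15: prefix='0' (no match yet)
Bit 16: prefix='00' -> emit 'o', reset
Bit 17: prefix='1' (no match yet)
Bit 18: prefix='10' (no match yet)
Bit 19: prefix='100' -> emit 'f', reset

Answer: ppcfffof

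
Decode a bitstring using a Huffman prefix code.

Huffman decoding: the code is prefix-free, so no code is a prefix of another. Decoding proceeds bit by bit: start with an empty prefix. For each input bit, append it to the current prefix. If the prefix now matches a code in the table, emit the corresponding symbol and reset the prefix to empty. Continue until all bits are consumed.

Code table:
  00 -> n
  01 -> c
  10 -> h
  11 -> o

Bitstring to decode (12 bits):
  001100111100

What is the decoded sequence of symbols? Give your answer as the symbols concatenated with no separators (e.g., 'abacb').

Bit 0: prefix='0' (no match yet)
Bit 1: prefix='00' -> emit 'n', reset
Bit 2: prefix='1' (no match yet)
Bit 3: prefix='11' -> emit 'o', reset
Bit 4: prefix='0' (no match yet)
Bit 5: prefix='00' -> emit 'n', reset
Bit 6: prefix='1' (no match yet)
Bit 7: prefix='11' -> emit 'o', reset
Bit 8: prefix='1' (no match yet)
Bit 9: prefix='11' -> emit 'o', reset
Bit 10: prefix='0' (no match yet)
Bit 11: prefix='00' -> emit 'n', reset

Answer: nonoon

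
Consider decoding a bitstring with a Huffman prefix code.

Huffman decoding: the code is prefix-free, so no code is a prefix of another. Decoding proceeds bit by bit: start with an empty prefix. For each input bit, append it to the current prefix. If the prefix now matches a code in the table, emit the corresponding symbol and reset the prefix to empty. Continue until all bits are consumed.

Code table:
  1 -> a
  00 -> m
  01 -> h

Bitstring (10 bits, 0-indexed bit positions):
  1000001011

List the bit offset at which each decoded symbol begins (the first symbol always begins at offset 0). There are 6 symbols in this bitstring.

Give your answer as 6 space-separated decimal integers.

Answer: 0 1 3 5 7 9

Derivation:
Bit 0: prefix='1' -> emit 'a', reset
Bit 1: prefix='0' (no match yet)
Bit 2: prefix='00' -> emit 'm', reset
Bit 3: prefix='0' (no match yet)
Bit 4: prefix='00' -> emit 'm', reset
Bit 5: prefix='0' (no match yet)
Bit 6: prefix='01' -> emit 'h', reset
Bit 7: prefix='0' (no match yet)
Bit 8: prefix='01' -> emit 'h', reset
Bit 9: prefix='1' -> emit 'a', reset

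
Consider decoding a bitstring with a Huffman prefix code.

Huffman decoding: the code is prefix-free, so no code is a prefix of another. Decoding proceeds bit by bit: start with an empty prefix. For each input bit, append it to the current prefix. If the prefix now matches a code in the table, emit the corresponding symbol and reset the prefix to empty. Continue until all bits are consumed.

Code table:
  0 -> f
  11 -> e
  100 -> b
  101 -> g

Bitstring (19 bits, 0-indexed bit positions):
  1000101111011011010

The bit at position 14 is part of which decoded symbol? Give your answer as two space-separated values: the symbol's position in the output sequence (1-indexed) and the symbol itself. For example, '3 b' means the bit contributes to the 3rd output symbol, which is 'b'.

Bit 0: prefix='1' (no match yet)
Bit 1: prefix='10' (no match yet)
Bit 2: prefix='100' -> emit 'b', reset
Bit 3: prefix='0' -> emit 'f', reset
Bit 4: prefix='1' (no match yet)
Bit 5: prefix='10' (no match yet)
Bit 6: prefix='101' -> emit 'g', reset
Bit 7: prefix='1' (no match yet)
Bit 8: prefix='11' -> emit 'e', reset
Bit 9: prefix='1' (no match yet)
Bit 10: prefix='10' (no match yet)
Bit 11: prefix='101' -> emit 'g', reset
Bit 12: prefix='1' (no match yet)
Bit 13: prefix='10' (no match yet)
Bit 14: prefix='101' -> emit 'g', reset
Bit 15: prefix='1' (no match yet)
Bit 16: prefix='10' (no match yet)
Bit 17: prefix='101' -> emit 'g', reset
Bit 18: prefix='0' -> emit 'f', reset

Answer: 6 g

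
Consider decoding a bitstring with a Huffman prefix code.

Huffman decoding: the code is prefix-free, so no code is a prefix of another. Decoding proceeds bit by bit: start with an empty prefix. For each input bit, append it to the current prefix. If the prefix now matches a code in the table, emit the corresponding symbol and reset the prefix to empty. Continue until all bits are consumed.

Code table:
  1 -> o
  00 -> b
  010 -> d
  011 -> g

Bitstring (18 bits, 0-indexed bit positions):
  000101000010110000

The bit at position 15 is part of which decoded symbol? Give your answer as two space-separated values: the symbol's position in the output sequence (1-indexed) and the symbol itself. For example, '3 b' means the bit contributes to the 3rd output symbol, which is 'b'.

Bit 0: prefix='0' (no match yet)
Bit 1: prefix='00' -> emit 'b', reset
Bit 2: prefix='0' (no match yet)
Bit 3: prefix='01' (no match yet)
Bit 4: prefix='010' -> emit 'd', reset
Bit 5: prefix='1' -> emit 'o', reset
Bit 6: prefix='0' (no match yet)
Bit 7: prefix='00' -> emit 'b', reset
Bit 8: prefix='0' (no match yet)
Bit 9: prefix='00' -> emit 'b', reset
Bit 10: prefix='1' -> emit 'o', reset
Bit 11: prefix='0' (no match yet)
Bit 12: prefix='01' (no match yet)
Bit 13: prefix='011' -> emit 'g', reset
Bit 14: prefix='0' (no match yet)
Bit 15: prefix='00' -> emit 'b', reset
Bit 16: prefix='0' (no match yet)
Bit 17: prefix='00' -> emit 'b', reset

Answer: 8 b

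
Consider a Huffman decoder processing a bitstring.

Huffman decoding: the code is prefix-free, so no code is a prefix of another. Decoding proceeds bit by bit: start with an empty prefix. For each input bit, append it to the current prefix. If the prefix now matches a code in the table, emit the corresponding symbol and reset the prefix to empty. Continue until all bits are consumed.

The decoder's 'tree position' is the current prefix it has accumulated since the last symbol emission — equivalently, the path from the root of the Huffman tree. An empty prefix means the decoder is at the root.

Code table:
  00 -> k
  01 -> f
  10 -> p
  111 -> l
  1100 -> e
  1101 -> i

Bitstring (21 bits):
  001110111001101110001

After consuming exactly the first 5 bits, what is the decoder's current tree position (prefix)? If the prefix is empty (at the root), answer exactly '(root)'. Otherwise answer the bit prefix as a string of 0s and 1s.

Answer: (root)

Derivation:
Bit 0: prefix='0' (no match yet)
Bit 1: prefix='00' -> emit 'k', reset
Bit 2: prefix='1' (no match yet)
Bit 3: prefix='11' (no match yet)
Bit 4: prefix='111' -> emit 'l', reset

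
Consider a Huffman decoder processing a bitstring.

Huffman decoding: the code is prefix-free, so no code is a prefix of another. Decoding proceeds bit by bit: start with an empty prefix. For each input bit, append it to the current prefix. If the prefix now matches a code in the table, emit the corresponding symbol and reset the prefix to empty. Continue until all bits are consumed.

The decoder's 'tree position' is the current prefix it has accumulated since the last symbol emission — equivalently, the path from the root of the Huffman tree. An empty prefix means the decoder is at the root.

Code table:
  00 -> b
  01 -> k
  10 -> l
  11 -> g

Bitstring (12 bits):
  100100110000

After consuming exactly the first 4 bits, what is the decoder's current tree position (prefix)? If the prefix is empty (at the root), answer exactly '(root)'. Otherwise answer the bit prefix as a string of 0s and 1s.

Bit 0: prefix='1' (no match yet)
Bit 1: prefix='10' -> emit 'l', reset
Bit 2: prefix='0' (no match yet)
Bit 3: prefix='01' -> emit 'k', reset

Answer: (root)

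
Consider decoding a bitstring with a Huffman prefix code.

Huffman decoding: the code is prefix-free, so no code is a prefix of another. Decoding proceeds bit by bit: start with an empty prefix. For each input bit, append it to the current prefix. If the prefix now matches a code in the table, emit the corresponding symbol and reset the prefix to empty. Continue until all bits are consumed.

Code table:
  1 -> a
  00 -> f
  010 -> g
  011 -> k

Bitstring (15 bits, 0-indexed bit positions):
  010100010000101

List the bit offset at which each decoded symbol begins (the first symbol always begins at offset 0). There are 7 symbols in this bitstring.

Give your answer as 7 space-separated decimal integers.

Bit 0: prefix='0' (no match yet)
Bit 1: prefix='01' (no match yet)
Bit 2: prefix='010' -> emit 'g', reset
Bit 3: prefix='1' -> emit 'a', reset
Bit 4: prefix='0' (no match yet)
Bit 5: prefix='00' -> emit 'f', reset
Bit 6: prefix='0' (no match yet)
Bit 7: prefix='01' (no match yet)
Bit 8: prefix='010' -> emit 'g', reset
Bit 9: prefix='0' (no match yet)
Bit 10: prefix='00' -> emit 'f', reset
Bit 11: prefix='0' (no match yet)
Bit 12: prefix='01' (no match yet)
Bit 13: prefix='010' -> emit 'g', reset
Bit 14: prefix='1' -> emit 'a', reset

Answer: 0 3 4 6 9 11 14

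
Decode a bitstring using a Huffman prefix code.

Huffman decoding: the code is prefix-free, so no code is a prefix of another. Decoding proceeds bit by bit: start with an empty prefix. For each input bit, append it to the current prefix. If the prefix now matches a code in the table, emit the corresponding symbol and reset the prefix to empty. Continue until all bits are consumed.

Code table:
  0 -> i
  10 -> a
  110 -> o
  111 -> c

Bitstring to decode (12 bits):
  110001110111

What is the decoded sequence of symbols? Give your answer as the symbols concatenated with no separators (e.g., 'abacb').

Bit 0: prefix='1' (no match yet)
Bit 1: prefix='11' (no match yet)
Bit 2: prefix='110' -> emit 'o', reset
Bit 3: prefix='0' -> emit 'i', reset
Bit 4: prefix='0' -> emit 'i', reset
Bit 5: prefix='1' (no match yet)
Bit 6: prefix='11' (no match yet)
Bit 7: prefix='111' -> emit 'c', reset
Bit 8: prefix='0' -> emit 'i', reset
Bit 9: prefix='1' (no match yet)
Bit 10: prefix='11' (no match yet)
Bit 11: prefix='111' -> emit 'c', reset

Answer: oiicic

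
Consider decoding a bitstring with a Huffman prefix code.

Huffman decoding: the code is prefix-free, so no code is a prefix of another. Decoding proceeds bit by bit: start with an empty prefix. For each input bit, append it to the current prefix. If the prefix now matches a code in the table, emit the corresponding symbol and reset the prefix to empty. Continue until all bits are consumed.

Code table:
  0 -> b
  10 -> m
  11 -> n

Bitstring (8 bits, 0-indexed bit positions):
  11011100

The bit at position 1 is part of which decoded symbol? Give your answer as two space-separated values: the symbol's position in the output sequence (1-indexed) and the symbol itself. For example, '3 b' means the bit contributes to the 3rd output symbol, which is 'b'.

Bit 0: prefix='1' (no match yet)
Bit 1: prefix='11' -> emit 'n', reset
Bit 2: prefix='0' -> emit 'b', reset
Bit 3: prefix='1' (no match yet)
Bit 4: prefix='11' -> emit 'n', reset
Bit 5: prefix='1' (no match yet)

Answer: 1 n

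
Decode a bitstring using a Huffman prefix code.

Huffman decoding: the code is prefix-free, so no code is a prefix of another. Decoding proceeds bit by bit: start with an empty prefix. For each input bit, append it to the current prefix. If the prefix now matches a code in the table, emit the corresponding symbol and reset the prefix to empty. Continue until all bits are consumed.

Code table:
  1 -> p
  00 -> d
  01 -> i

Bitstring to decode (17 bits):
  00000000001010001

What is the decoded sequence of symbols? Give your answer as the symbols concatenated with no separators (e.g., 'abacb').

Answer: dddddpidi

Derivation:
Bit 0: prefix='0' (no match yet)
Bit 1: prefix='00' -> emit 'd', reset
Bit 2: prefix='0' (no match yet)
Bit 3: prefix='00' -> emit 'd', reset
Bit 4: prefix='0' (no match yet)
Bit 5: prefix='00' -> emit 'd', reset
Bit 6: prefix='0' (no match yet)
Bit 7: prefix='00' -> emit 'd', reset
Bit 8: prefix='0' (no match yet)
Bit 9: prefix='00' -> emit 'd', reset
Bit 10: prefix='1' -> emit 'p', reset
Bit 11: prefix='0' (no match yet)
Bit 12: prefix='01' -> emit 'i', reset
Bit 13: prefix='0' (no match yet)
Bit 14: prefix='00' -> emit 'd', reset
Bit 15: prefix='0' (no match yet)
Bit 16: prefix='01' -> emit 'i', reset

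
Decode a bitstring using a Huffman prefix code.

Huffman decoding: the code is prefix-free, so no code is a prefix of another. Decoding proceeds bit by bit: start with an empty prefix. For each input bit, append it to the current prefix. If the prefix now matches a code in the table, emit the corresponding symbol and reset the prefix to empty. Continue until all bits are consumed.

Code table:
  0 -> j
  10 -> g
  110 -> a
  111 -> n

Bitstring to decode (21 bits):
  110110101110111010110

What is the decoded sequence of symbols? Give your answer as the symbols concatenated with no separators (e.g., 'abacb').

Answer: aagnjnjga

Derivation:
Bit 0: prefix='1' (no match yet)
Bit 1: prefix='11' (no match yet)
Bit 2: prefix='110' -> emit 'a', reset
Bit 3: prefix='1' (no match yet)
Bit 4: prefix='11' (no match yet)
Bit 5: prefix='110' -> emit 'a', reset
Bit 6: prefix='1' (no match yet)
Bit 7: prefix='10' -> emit 'g', reset
Bit 8: prefix='1' (no match yet)
Bit 9: prefix='11' (no match yet)
Bit 10: prefix='111' -> emit 'n', reset
Bit 11: prefix='0' -> emit 'j', reset
Bit 12: prefix='1' (no match yet)
Bit 13: prefix='11' (no match yet)
Bit 14: prefix='111' -> emit 'n', reset
Bit 15: prefix='0' -> emit 'j', reset
Bit 16: prefix='1' (no match yet)
Bit 17: prefix='10' -> emit 'g', reset
Bit 18: prefix='1' (no match yet)
Bit 19: prefix='11' (no match yet)
Bit 20: prefix='110' -> emit 'a', reset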